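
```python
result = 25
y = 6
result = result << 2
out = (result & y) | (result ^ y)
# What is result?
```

Trace:
`result = 25` → result = 25
`y = 6` → y = 6
`result = result << 2` → result = 100
`out = (result & y) | (result ^ y)` → out = 102
So result = 100

Answer: 100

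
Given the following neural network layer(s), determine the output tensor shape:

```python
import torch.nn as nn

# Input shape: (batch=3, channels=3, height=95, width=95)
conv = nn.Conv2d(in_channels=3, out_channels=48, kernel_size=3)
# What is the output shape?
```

Input: (3, 3, 95, 95) -> Output: (3, 48, 93, 93)

Answer: (3, 48, 93, 93)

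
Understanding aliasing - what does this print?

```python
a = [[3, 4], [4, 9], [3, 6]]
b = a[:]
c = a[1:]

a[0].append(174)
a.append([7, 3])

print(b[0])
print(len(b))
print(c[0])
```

Key concept: slice with nested mutation.
Step by step:
`a = [[3, 4], [4, 9], [3, 6]]` → a = [[3, 4], [4, 9], [3, 6]]
`b = a[:]` → b = [[3, 4], [4, 9], [3, 6]]
`c = a[1:]` → c = [[4, 9], [3, 6]]
`a[0].append(174)` → a = [[3, 4, 174], [4, 9], [3, 6]]; b = [[3, 4, 174], [4, 9], [3, 6]]
`a.append([7, 3])` → a = [[3, 4, 174], [4, 9], [3, 6], [7, 3]]
`print(b[0])` → prints [3, 4, 174]
`print(len(b))` → prints 3
`print(c[0])` → prints [4, 9]

Answer:
[3, 4, 174]
3
[4, 9]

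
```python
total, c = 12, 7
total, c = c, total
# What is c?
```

Trace:
`total, c = 12, 7` → total = 12; c = 7
`total, c = c, total` → total = 7; c = 12
So c = 12

Answer: 12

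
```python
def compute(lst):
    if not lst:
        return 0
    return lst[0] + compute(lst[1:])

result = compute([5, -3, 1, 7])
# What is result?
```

5 + (-3) + 1 + 7 + 0 = 10

Answer: 10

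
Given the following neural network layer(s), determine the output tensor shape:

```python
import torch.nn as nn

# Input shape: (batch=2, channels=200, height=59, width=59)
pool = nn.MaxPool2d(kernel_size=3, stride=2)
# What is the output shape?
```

Input: (2, 200, 59, 59) -> Output: (2, 200, 29, 29)

Answer: (2, 200, 29, 29)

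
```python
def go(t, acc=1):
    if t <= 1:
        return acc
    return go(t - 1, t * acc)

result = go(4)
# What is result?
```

Accumulator trace (n, acc): (4, 1) -> (3, 4) -> (2, 12) -> (1, 24) -> return 24

Answer: 24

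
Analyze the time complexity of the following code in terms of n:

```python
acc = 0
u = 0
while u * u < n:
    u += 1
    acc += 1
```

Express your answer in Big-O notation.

Each loop level contributes: √n. Multiplying the contributions gives O(√n).

Answer: O(√n)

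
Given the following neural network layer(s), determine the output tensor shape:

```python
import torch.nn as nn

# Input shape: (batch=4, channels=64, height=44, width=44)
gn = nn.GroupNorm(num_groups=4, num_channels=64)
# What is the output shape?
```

Input: (4, 64, 44, 44) -> Output: (4, 64, 44, 44)

Answer: (4, 64, 44, 44)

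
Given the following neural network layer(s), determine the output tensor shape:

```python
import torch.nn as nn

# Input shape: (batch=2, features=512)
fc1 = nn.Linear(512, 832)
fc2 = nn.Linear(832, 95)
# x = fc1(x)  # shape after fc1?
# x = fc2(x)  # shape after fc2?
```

Input: (2, 512) -> after fc1: (2, 832) -> Output: (2, 95)

Answer: (2, 95)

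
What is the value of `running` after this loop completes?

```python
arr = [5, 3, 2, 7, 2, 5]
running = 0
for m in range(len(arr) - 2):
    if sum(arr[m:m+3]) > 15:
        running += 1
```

Count windows with sum > 15
`running` takes the values: 0

Answer: 0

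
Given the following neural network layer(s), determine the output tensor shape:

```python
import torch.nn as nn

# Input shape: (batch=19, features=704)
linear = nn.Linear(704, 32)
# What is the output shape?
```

Input: (19, 704) -> Output: (19, 32)

Answer: (19, 32)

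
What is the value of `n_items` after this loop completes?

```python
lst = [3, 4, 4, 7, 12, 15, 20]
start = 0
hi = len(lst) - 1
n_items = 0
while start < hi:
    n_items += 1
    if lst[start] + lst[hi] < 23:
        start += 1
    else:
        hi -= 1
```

Steps to find pair summing to 23
`n_items` takes the values: 0 → 1 → 2 → 3 → 4 → 5 → 6

Answer: 6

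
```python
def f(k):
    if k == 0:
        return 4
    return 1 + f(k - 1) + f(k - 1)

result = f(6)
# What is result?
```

f(k) = 1 + 2·f(k-1), f(0)=4. Closed form: (4+1)·2^6 - 1 = 319.

Answer: 319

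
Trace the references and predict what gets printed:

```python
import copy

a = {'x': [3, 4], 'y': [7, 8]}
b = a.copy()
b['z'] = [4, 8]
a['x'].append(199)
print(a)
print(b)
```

Key concept: shallow copy of dict with mutable values.
Step by step:
`a = {'x': [3, 4], 'y': [7, 8]}` → a = {'x': [3, 4], 'y': [7, 8]}
`b = a.copy()` → b = {'x': [3, 4], 'y': [7, 8]}
`b['z'] = [4, 8]` → b = {'x': [3, 4], 'y': [7, 8], 'z': [4, 8]}
`a['x'].append(199)` → a = {'x': [3, 4, 199], 'y': [7, 8]}; b = {'x': [3, 4, 199], 'y': [7, 8], 'z': [4, 8]}
`print(a)` → prints {'x': [3, 4, 199], 'y': [7, 8]}
`print(b)` → prints {'x': [3, 4, 199], 'y': [7, 8], 'z': [4, 8]}

Answer:
{'x': [3, 4, 199], 'y': [7, 8]}
{'x': [3, 4, 199], 'y': [7, 8], 'z': [4, 8]}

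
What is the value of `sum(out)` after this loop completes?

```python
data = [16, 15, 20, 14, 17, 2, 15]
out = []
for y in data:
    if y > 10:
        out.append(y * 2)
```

Sum of doubled values > 10
`out` takes the values: [] → [32] → [32, 30] → [32, 30, 40] → [32, 30, 40, 28] → [32, 30, 40, 28, 34] → [32, 30, 40, 28, 34, 30]
So `sum(out)` = 194

Answer: 194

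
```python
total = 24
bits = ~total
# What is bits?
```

Trace:
`total = 24` → total = 24
`bits = ~total` → bits = -25
So bits = -25

Answer: -25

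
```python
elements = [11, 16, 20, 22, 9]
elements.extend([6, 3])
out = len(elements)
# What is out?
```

Trace:
`elements = [11, 16, 20, 22, 9]` → elements = [11, 16, 20, 22, 9]
`elements.extend([6, 3])` → elements = [11, 16, 20, 22, 9, 6, 3]
`out = len(elements)` → out = 7
So out = 7

Answer: 7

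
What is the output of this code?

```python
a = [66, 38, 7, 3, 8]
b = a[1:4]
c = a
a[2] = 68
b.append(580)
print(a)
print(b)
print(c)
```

Key concept: slice vs alias.
Step by step:
`a = [66, 38, 7, 3, 8]` → a = [66, 38, 7, 3, 8]
`b = a[1:4]` → b = [38, 7, 3]
`c = a` → c = [66, 38, 7, 3, 8] (same object as a)
`a[2] = 68` → a = [66, 38, 68, 3, 8] (same object as c); c = [66, 38, 68, 3, 8] (same object as a)
`b.append(580)` → b = [38, 7, 3, 580]
`print(a)` → prints [66, 38, 68, 3, 8]
`print(b)` → prints [38, 7, 3, 580]
`print(c)` → prints [66, 38, 68, 3, 8]

Answer:
[66, 38, 68, 3, 8]
[38, 7, 3, 580]
[66, 38, 68, 3, 8]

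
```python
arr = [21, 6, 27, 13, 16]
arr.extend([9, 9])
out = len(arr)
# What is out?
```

Trace:
`arr = [21, 6, 27, 13, 16]` → arr = [21, 6, 27, 13, 16]
`arr.extend([9, 9])` → arr = [21, 6, 27, 13, 16, 9, 9]
`out = len(arr)` → out = 7
So out = 7

Answer: 7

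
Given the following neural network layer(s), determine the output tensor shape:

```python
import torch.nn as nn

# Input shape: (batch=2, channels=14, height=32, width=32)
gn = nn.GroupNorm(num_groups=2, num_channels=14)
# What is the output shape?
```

Input: (2, 14, 32, 32) -> Output: (2, 14, 32, 32)

Answer: (2, 14, 32, 32)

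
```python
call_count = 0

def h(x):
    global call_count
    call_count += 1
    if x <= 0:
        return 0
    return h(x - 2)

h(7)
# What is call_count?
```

Linear recursion stepping by 2: 5 calls from x=7 down to ≤0.

Answer: 5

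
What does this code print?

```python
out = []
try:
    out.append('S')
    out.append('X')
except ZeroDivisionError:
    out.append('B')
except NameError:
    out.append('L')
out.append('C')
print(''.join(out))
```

Execution trace: 'S' (try body) → 'X' (try body, no exception) → 'C' (after the try/except). Output: SXC

Answer: SXC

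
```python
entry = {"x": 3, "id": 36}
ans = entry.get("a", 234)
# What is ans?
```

Trace:
`entry = {"x": 3, "id": 36}` → entry = {'x': 3, 'id': 36}
`ans = entry.get("a", 234)` → ans = 234
So ans = 234

Answer: 234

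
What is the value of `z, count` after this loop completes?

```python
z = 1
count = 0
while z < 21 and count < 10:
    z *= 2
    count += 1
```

Double until >= 21 or 10 iterations
`z, count` takes the values: (1, 0) → (2, 0) → (2, 1) → (4, 1) → (4, 2) → (8, 2) → (8, 3) → (16, 3) → (16, 4) → (32, 4) → (32, 5)

Answer: 32, 5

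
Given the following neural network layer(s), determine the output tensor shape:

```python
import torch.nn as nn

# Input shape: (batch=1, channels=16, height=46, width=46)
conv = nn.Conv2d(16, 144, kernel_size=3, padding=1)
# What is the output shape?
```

Input: (1, 16, 46, 46) -> Output: (1, 144, 46, 46)

Answer: (1, 144, 46, 46)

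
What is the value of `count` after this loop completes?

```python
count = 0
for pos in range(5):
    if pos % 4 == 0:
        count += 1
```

Count numbers divisible by 4 in range(5)
`count` takes the values: 0 → 1 → 2

Answer: 2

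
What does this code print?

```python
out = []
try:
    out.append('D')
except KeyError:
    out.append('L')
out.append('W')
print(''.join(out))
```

Execution trace: 'D' (try body, no exception) → 'W' (after the try/except). Output: DW

Answer: DW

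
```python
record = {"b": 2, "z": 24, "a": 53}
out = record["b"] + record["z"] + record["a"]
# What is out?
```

Trace:
`record = {"b": 2, "z": 24, "a": 53}` → record = {'b': 2, 'z': 24, 'a': 53}
`out = record["b"] + record["z"] + record["a"]` → out = 79
So out = 79

Answer: 79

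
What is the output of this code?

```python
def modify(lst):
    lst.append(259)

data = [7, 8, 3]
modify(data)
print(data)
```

Key concept: function modifies passed list.
Step by step:
`data = [7, 8, 3]` → data = [7, 8, 3]
`modify(data)` → data = [7, 8, 3, 259]
`print(data)` → prints [7, 8, 3, 259]

Answer: [7, 8, 3, 259]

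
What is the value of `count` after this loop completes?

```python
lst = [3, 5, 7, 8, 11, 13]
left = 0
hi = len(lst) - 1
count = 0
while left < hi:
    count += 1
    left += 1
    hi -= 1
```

Iterations until pointers meet (list length 6)
`count` takes the values: 0 → 1 → 2 → 3

Answer: 3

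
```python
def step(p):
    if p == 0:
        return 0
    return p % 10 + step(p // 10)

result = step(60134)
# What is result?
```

Sum of digits of 60134: 4 + 3 + 1 + 0 + 6 = 14

Answer: 14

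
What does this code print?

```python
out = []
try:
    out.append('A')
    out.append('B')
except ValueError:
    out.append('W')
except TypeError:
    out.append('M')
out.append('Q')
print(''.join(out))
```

Execution trace: 'A' (try body) → 'B' (try body, no exception) → 'Q' (after the try/except). Output: ABQ

Answer: ABQ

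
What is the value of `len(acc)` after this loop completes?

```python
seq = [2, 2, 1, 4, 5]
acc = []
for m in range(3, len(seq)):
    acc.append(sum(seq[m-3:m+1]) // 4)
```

Number of 4-element averages
`acc` takes the values: [] → [2] → [2, 3]
So `len(acc)` = 2

Answer: 2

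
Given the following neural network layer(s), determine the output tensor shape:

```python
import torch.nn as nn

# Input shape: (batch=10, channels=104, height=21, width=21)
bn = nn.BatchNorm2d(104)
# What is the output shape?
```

Input: (10, 104, 21, 21) -> Output: (10, 104, 21, 21)

Answer: (10, 104, 21, 21)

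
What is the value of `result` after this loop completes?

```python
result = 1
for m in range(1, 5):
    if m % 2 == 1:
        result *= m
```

Product of odd numbers 1 to 4
`result` takes the values: 1 → 3

Answer: 3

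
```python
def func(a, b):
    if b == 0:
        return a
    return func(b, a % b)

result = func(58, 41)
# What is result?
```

func(58, 41) -> func(41, 17) -> func(17, 7) -> func(7, 3) -> func(3, 1) -> func(1, 0) -> 1

Answer: 1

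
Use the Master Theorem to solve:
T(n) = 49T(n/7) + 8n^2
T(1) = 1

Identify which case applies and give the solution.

a=49, b=7, f(n)=8n^2. log_7(49) = 2. Since c=2 = 2, Case 2 applies: T(n) = Θ(n^log_b(a) · log n) = O(n^2 log n).

Answer: O(n^2 log n) - Case 2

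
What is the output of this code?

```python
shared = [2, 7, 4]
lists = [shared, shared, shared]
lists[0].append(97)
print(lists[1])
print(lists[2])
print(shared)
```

Key concept: list of same reference.
Step by step:
`shared = [2, 7, 4]` → shared = [2, 7, 4]
`lists = [shared, shared, shared]` → lists = [[2, 7, 4], [2, 7, 4], [2, 7, 4]]
`lists[0].append(97)` → shared = [2, 7, 4, 97]; lists = [[2, 7, 4, 97], [2, 7, 4, 97], [2, 7, 4, 97]]
`print(lists[1])` → prints [2, 7, 4, 97]
`print(lists[2])` → prints [2, 7, 4, 97]
`print(shared)` → prints [2, 7, 4, 97]

Answer:
[2, 7, 4, 97]
[2, 7, 4, 97]
[2, 7, 4, 97]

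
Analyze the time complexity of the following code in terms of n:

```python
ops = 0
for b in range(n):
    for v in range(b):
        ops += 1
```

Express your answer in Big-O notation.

Each loop level contributes: n × n. Multiplying the contributions gives O(n^2).

Answer: O(n^2)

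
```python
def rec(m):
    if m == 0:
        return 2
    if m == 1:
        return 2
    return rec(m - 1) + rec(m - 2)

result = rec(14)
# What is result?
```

Build up from base cases: rec(0)=2, rec(1)=2, rec(2)=4, rec(3)=6, rec(4)=10, rec(5)=16, rec(6)=26, ..., rec(14)=1220

Answer: 1220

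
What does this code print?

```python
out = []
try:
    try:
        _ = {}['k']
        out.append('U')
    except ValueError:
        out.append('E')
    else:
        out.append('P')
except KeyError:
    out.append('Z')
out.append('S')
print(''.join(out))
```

Execution trace: 'Z' (outer except KeyError) → 'S' (after the try/except). Output: ZS

Answer: ZS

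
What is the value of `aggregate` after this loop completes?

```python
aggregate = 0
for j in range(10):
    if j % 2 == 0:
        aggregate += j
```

Sum of even numbers 0 to 9
`aggregate` takes the values: 0 → 2 → 6 → 12 → 20

Answer: 20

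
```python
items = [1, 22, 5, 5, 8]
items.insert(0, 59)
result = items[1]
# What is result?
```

Trace:
`items = [1, 22, 5, 5, 8]` → items = [1, 22, 5, 5, 8]
`items.insert(0, 59)` → items = [59, 1, 22, 5, 5, 8]
`result = items[1]` → result = 1
So result = 1

Answer: 1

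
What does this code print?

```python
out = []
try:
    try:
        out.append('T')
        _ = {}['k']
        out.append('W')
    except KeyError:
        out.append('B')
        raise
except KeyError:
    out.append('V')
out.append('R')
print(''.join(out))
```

Execution trace: 'T' (inner try body) → 'B' (inner except KeyError) → 'V' (outer except KeyError) → 'R' (after the try/except). Output: TBVR

Answer: TBVR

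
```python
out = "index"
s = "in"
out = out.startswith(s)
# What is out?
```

Trace:
`out = "index"` → out = 'index'
`s = "in"` → s = 'in'
`out = out.startswith(s)` → out = True
So out = True

Answer: True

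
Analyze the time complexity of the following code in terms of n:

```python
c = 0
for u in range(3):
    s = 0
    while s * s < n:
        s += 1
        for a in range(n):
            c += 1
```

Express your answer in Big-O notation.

Each loop level contributes: 1 × √n × n. Multiplying the contributions gives O(n√n).

Answer: O(n√n)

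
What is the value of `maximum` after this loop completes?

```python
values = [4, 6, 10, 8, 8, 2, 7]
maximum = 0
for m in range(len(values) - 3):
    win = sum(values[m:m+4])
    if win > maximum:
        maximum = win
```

Max sum of 4-element window in [4, 6, 10, 8, 8, 2, 7]
`maximum` takes the values: 0 → 28 → 32

Answer: 32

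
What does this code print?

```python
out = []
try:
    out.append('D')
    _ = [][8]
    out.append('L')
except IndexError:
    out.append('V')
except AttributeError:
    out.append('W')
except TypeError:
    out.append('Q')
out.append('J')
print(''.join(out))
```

Execution trace: 'D' (try body) → 'V' (except IndexError) → 'J' (after the try/except). Output: DVJ

Answer: DVJ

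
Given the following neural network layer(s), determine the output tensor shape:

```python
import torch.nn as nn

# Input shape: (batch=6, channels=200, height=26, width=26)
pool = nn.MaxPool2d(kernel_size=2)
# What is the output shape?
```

Input: (6, 200, 26, 26) -> Output: (6, 200, 13, 13)

Answer: (6, 200, 13, 13)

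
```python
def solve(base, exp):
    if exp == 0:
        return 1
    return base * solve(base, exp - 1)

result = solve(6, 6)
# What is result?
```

solve(6, 6) = 6 * 6 * 6 * 6 * 6 * 6 = 46656

Answer: 46656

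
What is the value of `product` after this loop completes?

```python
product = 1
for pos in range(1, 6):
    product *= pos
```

5! = 120
`product` takes the values: 1 → 2 → 6 → 24 → 120

Answer: 120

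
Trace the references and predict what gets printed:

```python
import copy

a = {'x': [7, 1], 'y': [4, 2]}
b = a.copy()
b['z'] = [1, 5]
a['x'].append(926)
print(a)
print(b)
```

Key concept: shallow copy of dict with mutable values.
Step by step:
`a = {'x': [7, 1], 'y': [4, 2]}` → a = {'x': [7, 1], 'y': [4, 2]}
`b = a.copy()` → b = {'x': [7, 1], 'y': [4, 2]}
`b['z'] = [1, 5]` → b = {'x': [7, 1], 'y': [4, 2], 'z': [1, 5]}
`a['x'].append(926)` → a = {'x': [7, 1, 926], 'y': [4, 2]}; b = {'x': [7, 1, 926], 'y': [4, 2], 'z': [1, 5]}
`print(a)` → prints {'x': [7, 1, 926], 'y': [4, 2]}
`print(b)` → prints {'x': [7, 1, 926], 'y': [4, 2], 'z': [1, 5]}

Answer:
{'x': [7, 1, 926], 'y': [4, 2]}
{'x': [7, 1, 926], 'y': [4, 2], 'z': [1, 5]}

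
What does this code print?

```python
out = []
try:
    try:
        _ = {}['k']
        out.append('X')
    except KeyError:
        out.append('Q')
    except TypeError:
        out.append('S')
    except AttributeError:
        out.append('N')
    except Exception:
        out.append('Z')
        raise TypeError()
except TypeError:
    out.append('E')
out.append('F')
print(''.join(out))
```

Execution trace: 'Q' (inner except KeyError) → 'F' (after the try/except). Output: QF

Answer: QF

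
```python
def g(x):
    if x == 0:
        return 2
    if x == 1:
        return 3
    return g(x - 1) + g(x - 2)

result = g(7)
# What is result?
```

Build up from base cases: g(0)=2, g(1)=3, g(2)=5, g(3)=8, g(4)=13, g(5)=21, g(6)=34, ..., g(7)=55

Answer: 55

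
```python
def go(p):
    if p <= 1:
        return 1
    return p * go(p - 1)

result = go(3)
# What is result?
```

go(3) = 3 * 2 * 1 = 6

Answer: 6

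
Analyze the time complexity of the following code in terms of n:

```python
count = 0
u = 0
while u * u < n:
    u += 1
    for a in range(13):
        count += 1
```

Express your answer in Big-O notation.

Each loop level contributes: √n × 1. Multiplying the contributions gives O(√n).

Answer: O(√n)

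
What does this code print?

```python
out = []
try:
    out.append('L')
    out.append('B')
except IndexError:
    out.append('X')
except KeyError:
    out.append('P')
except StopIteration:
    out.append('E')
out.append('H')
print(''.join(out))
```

Execution trace: 'L' (try body) → 'B' (try body, no exception) → 'H' (after the try/except). Output: LBH

Answer: LBH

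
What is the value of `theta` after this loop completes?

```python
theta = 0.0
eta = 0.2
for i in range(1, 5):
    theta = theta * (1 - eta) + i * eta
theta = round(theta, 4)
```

Moving average with lr=0.2
`theta` takes the values: 0.0 → 0.2 → 0.56 → 1.048 → 1.6384

Answer: 1.6384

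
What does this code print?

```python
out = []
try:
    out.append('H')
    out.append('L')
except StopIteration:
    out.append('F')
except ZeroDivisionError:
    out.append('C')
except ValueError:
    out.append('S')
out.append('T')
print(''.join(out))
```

Execution trace: 'H' (try body) → 'L' (try body, no exception) → 'T' (after the try/except). Output: HLT

Answer: HLT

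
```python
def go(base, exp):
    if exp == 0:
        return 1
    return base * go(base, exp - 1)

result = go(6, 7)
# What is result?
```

go(6, 7) = 6 * 6 * 6 * 6 * 6 * 6 * 6 = 279936

Answer: 279936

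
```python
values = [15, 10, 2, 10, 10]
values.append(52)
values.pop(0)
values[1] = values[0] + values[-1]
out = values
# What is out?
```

Trace:
`values = [15, 10, 2, 10, 10]` → values = [15, 10, 2, 10, 10]
`values.append(52)` → values = [15, 10, 2, 10, 10, 52]
`values.pop(0)` → values = [10, 2, 10, 10, 52]
`values[1] = values[0] + values[-1]` → values = [10, 62, 10, 10, 52]
`out = values` → out = [10, 62, 10, 10, 52]
So out = [10, 62, 10, 10, 52]

Answer: [10, 62, 10, 10, 52]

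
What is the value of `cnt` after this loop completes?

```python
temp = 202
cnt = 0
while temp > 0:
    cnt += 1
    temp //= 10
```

Count digits by repeated division by 10
`cnt` takes the values: 0 → 1 → 2 → 3

Answer: 3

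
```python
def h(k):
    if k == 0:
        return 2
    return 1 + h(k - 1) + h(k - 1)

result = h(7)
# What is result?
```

h(k) = 1 + 2·h(k-1), h(0)=2. Closed form: (2+1)·2^7 - 1 = 383.

Answer: 383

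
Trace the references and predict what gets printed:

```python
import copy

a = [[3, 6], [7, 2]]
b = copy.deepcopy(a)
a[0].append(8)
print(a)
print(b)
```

Key concept: deep copy is fully independent.
Step by step:
`a = [[3, 6], [7, 2]]` → a = [[3, 6], [7, 2]]
`b = copy.deepcopy(a)` → b = [[3, 6], [7, 2]]
`a[0].append(8)` → a = [[3, 6, 8], [7, 2]]
`print(a)` → prints [[3, 6, 8], [7, 2]]
`print(b)` → prints [[3, 6], [7, 2]]

Answer:
[[3, 6, 8], [7, 2]]
[[3, 6], [7, 2]]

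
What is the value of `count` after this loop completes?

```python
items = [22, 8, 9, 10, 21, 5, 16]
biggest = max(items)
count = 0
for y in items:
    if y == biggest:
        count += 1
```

Count of max value 22 in [22, 8, 9, 10, 21, 5, 16]
`count` takes the values: 0 → 1

Answer: 1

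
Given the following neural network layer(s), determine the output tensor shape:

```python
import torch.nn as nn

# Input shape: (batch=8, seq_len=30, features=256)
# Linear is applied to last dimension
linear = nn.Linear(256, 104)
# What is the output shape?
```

Input: (8, 30, 256) -> Output: (8, 30, 104)

Answer: (8, 30, 104)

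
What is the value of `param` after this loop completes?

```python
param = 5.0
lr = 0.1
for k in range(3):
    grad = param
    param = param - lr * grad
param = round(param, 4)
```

Gradient descent: w = 5.0 * (1 - 0.1)^3
`param` takes the values: 5.0 → 4.5 → 4.05 → 3.645

Answer: 3.645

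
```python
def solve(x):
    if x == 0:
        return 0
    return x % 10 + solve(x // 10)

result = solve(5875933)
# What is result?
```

Sum of digits of 5875933: 3 + 3 + 9 + 5 + 7 + 8 + 5 = 40

Answer: 40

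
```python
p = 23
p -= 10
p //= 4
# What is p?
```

Trace:
`p = 23` → p = 23
`p -= 10` → p = 13
`p //= 4` → p = 3
So p = 3

Answer: 3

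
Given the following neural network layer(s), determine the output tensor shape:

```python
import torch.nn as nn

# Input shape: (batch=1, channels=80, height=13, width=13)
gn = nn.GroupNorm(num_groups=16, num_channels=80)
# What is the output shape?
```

Input: (1, 80, 13, 13) -> Output: (1, 80, 13, 13)

Answer: (1, 80, 13, 13)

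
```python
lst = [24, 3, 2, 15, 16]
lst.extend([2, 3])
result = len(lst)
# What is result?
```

Trace:
`lst = [24, 3, 2, 15, 16]` → lst = [24, 3, 2, 15, 16]
`lst.extend([2, 3])` → lst = [24, 3, 2, 15, 16, 2, 3]
`result = len(lst)` → result = 7
So result = 7

Answer: 7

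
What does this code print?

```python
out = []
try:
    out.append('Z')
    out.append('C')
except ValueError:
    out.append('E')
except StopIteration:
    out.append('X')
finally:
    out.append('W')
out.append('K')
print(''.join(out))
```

Execution trace: 'Z' (try body) → 'C' (try body, no exception) → 'W' (finally) → 'K' (after the try/except). Output: ZCWK

Answer: ZCWK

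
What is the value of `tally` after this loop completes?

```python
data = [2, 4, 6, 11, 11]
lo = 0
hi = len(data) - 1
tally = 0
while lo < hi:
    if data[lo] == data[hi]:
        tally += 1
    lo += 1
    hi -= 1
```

Count matching pairs from ends
`tally` takes the values: 0

Answer: 0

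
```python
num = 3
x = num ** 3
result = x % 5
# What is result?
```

Trace:
`num = 3` → num = 3
`x = num ** 3` → x = 27
`result = x % 5` → result = 2
So result = 2

Answer: 2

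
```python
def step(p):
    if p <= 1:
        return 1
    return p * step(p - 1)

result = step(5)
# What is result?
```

step(5) = 5 * 4 * 3 * 2 * 1 = 120

Answer: 120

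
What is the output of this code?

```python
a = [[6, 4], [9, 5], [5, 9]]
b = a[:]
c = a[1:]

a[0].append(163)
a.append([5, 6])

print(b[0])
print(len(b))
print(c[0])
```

Key concept: slice with nested mutation.
Step by step:
`a = [[6, 4], [9, 5], [5, 9]]` → a = [[6, 4], [9, 5], [5, 9]]
`b = a[:]` → b = [[6, 4], [9, 5], [5, 9]]
`c = a[1:]` → c = [[9, 5], [5, 9]]
`a[0].append(163)` → a = [[6, 4, 163], [9, 5], [5, 9]]; b = [[6, 4, 163], [9, 5], [5, 9]]
`a.append([5, 6])` → a = [[6, 4, 163], [9, 5], [5, 9], [5, 6]]
`print(b[0])` → prints [6, 4, 163]
`print(len(b))` → prints 3
`print(c[0])` → prints [9, 5]

Answer:
[6, 4, 163]
3
[9, 5]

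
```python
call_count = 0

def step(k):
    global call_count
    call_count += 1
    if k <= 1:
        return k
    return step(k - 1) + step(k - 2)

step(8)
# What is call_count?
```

Calls(k) = 1 + Calls(k-1) + Calls(k-2); Calls(0)=Calls(1)=1. For k=8 this gives 67.

Answer: 67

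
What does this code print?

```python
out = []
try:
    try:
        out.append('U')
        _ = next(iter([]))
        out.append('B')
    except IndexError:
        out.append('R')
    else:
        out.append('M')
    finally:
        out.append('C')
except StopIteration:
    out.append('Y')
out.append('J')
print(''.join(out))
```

Execution trace: 'U' (try body) → 'C' (finally) → 'Y' (outer except StopIteration) → 'J' (after the try/except). Output: UCYJ

Answer: UCYJ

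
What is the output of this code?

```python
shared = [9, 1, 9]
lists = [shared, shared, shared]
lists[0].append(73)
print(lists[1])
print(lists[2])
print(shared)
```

Key concept: list of same reference.
Step by step:
`shared = [9, 1, 9]` → shared = [9, 1, 9]
`lists = [shared, shared, shared]` → lists = [[9, 1, 9], [9, 1, 9], [9, 1, 9]]
`lists[0].append(73)` → shared = [9, 1, 9, 73]; lists = [[9, 1, 9, 73], [9, 1, 9, 73], [9, 1, 9, 73]]
`print(lists[1])` → prints [9, 1, 9, 73]
`print(lists[2])` → prints [9, 1, 9, 73]
`print(shared)` → prints [9, 1, 9, 73]

Answer:
[9, 1, 9, 73]
[9, 1, 9, 73]
[9, 1, 9, 73]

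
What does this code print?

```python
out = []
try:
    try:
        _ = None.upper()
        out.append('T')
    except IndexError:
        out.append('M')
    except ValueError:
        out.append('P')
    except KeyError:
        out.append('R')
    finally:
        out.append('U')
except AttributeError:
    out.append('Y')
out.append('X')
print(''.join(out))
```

Execution trace: 'U' (finally) → 'Y' (outer except AttributeError) → 'X' (after the try/except). Output: UYX

Answer: UYX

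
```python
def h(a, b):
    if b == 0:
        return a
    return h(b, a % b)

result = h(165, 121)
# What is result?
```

h(165, 121) -> h(121, 44) -> h(44, 33) -> h(33, 11) -> h(11, 0) -> 11

Answer: 11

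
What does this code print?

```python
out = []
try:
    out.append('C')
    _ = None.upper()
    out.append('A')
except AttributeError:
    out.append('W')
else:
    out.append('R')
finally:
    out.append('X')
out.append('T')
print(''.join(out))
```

Execution trace: 'C' (try body) → 'W' (except AttributeError) → 'X' (finally) → 'T' (after the try/except). Output: CWXT

Answer: CWXT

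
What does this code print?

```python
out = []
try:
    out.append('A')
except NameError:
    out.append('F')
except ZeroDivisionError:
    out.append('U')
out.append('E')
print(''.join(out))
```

Execution trace: 'A' (try body, no exception) → 'E' (after the try/except). Output: AE

Answer: AE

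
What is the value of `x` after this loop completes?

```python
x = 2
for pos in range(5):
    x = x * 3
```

Multiply by 3, 5 times: 2 * 3^5 = 486
`x` takes the values: 2 → 6 → 18 → 54 → 162 → 486

Answer: 486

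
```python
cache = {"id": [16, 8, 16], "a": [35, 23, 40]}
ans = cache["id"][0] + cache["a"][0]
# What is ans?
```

Trace:
`cache = {"id": [16, 8, 16], "a": [35, 23, 40]}` → cache = {'id': [16, 8, 16], 'a': [35, 23, 40]}
`ans = cache["id"][0] + cache["a"][0]` → ans = 51
So ans = 51

Answer: 51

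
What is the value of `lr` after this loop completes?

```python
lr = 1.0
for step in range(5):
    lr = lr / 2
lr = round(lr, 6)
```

Halving LR 5 times: 1 / 2^5
`lr` takes the values: 1.0 → 0.5 → 0.25 → 0.125 → 0.0625 → 0.03125

Answer: 0.03125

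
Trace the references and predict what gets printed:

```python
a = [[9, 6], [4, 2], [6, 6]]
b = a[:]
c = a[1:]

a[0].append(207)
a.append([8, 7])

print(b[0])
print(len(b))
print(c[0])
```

Key concept: slice with nested mutation.
Step by step:
`a = [[9, 6], [4, 2], [6, 6]]` → a = [[9, 6], [4, 2], [6, 6]]
`b = a[:]` → b = [[9, 6], [4, 2], [6, 6]]
`c = a[1:]` → c = [[4, 2], [6, 6]]
`a[0].append(207)` → a = [[9, 6, 207], [4, 2], [6, 6]]; b = [[9, 6, 207], [4, 2], [6, 6]]
`a.append([8, 7])` → a = [[9, 6, 207], [4, 2], [6, 6], [8, 7]]
`print(b[0])` → prints [9, 6, 207]
`print(len(b))` → prints 3
`print(c[0])` → prints [4, 2]

Answer:
[9, 6, 207]
3
[4, 2]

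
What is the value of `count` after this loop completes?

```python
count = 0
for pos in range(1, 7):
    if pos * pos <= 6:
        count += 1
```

Count numbers where pos² ≤ 6
`count` takes the values: 0 → 1 → 2

Answer: 2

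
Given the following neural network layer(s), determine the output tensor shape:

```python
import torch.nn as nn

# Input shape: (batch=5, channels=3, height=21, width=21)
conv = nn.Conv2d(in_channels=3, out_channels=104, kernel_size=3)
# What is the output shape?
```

Input: (5, 3, 21, 21) -> Output: (5, 104, 19, 19)

Answer: (5, 104, 19, 19)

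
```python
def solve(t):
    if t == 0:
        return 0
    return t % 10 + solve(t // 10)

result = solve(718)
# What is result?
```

Sum of digits of 718: 8 + 1 + 7 = 16

Answer: 16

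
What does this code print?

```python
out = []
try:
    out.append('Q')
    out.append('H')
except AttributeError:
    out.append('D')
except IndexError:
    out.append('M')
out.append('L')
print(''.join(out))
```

Execution trace: 'Q' (try body) → 'H' (try body, no exception) → 'L' (after the try/except). Output: QHL

Answer: QHL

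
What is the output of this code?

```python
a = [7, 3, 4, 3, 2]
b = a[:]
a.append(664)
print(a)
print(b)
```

Key concept: slice [:] creates copy.
Step by step:
`a = [7, 3, 4, 3, 2]` → a = [7, 3, 4, 3, 2]
`b = a[:]` → b = [7, 3, 4, 3, 2]
`a.append(664)` → a = [7, 3, 4, 3, 2, 664]
`print(a)` → prints [7, 3, 4, 3, 2, 664]
`print(b)` → prints [7, 3, 4, 3, 2]

Answer:
[7, 3, 4, 3, 2, 664]
[7, 3, 4, 3, 2]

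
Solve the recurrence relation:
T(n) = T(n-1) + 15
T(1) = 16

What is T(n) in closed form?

Unrolling: T(n) = T(1) + 15·(n-1) = 16 + 15(n-1) = 15n + 1.

Answer: T(n) = 15n + 1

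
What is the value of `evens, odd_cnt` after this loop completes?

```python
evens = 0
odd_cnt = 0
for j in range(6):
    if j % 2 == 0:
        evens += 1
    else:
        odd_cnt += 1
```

Count evens and odds in range(6)
`evens, odd_cnt` takes the values: (0, 0) → (1, 0) → (1, 1) → (2, 1) → (2, 2) → (3, 2) → (3, 3)

Answer: 3, 3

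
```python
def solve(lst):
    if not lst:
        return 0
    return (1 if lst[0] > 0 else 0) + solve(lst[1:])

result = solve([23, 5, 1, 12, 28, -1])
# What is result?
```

Count of positive elements in [23, 5, 1, 12, 28, -1] = 5

Answer: 5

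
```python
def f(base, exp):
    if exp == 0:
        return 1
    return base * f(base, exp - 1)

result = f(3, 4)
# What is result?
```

f(3, 4) = 3 * 3 * 3 * 3 = 81

Answer: 81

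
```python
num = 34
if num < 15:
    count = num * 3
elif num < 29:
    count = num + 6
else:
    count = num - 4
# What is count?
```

Trace:
`num = 34` → num = 34
`if num < 15: ...` → num < 15 is False, num < 29 is False, take else branch → count = 30
So count = 30

Answer: 30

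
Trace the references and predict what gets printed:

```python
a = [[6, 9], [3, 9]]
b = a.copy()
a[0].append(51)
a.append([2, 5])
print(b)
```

Key concept: shallow copy with nested lists.
Step by step:
`a = [[6, 9], [3, 9]]` → a = [[6, 9], [3, 9]]
`b = a.copy()` → b = [[6, 9], [3, 9]]
`a[0].append(51)` → a = [[6, 9, 51], [3, 9]]; b = [[6, 9, 51], [3, 9]]
`a.append([2, 5])` → a = [[6, 9, 51], [3, 9], [2, 5]]
`print(b)` → prints [[6, 9, 51], [3, 9]]

Answer: [[6, 9, 51], [3, 9]]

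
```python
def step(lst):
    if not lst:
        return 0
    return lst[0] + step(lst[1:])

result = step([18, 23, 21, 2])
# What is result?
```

18 + 23 + 21 + 2 + 0 = 64

Answer: 64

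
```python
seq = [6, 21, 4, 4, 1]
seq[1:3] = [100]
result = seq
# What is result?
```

Trace:
`seq = [6, 21, 4, 4, 1]` → seq = [6, 21, 4, 4, 1]
`seq[1:3] = [100]` → seq = [6, 100, 4, 1]
`result = seq` → result = [6, 100, 4, 1]
So result = [6, 100, 4, 1]

Answer: [6, 100, 4, 1]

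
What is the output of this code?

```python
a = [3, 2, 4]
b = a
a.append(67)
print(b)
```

Key concept: basic list aliasing.
Step by step:
`a = [3, 2, 4]` → a = [3, 2, 4]
`b = a` → b = [3, 2, 4] (same object as a)
`a.append(67)` → a = [3, 2, 4, 67] (same object as b); b = [3, 2, 4, 67] (same object as a)
`print(b)` → prints [3, 2, 4, 67]

Answer: [3, 2, 4, 67]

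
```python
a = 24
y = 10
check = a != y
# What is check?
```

Trace:
`a = 24` → a = 24
`y = 10` → y = 10
`check = a != y` → check = True
So check = True

Answer: True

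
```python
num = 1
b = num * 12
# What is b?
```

Trace:
`num = 1` → num = 1
`b = num * 12` → b = 12
So b = 12

Answer: 12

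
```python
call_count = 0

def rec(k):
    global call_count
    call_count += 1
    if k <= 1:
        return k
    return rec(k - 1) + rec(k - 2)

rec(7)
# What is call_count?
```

Calls(k) = 1 + Calls(k-1) + Calls(k-2); Calls(0)=Calls(1)=1. For k=7 this gives 41.

Answer: 41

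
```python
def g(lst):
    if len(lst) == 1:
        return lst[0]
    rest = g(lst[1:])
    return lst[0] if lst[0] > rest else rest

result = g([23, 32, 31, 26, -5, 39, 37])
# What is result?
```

Recursive max over [23, 32, 31, 26, -5, 39, 37] = 39

Answer: 39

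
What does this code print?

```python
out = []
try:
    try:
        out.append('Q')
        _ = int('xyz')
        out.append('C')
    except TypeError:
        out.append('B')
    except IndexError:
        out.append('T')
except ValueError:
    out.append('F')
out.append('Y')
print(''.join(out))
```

Execution trace: 'Q' (try body) → 'F' (outer except ValueError) → 'Y' (after the try/except). Output: QFY

Answer: QFY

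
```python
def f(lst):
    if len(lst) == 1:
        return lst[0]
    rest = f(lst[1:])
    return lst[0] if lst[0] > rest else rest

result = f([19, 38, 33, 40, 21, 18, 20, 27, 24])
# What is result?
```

Recursive max over [19, 38, 33, 40, 21, 18, 20, 27, 24] = 40

Answer: 40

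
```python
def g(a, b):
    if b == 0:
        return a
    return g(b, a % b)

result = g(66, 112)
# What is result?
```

g(66, 112) -> g(112, 66) -> g(66, 46) -> g(46, 20) -> g(20, 6) -> g(6, 2) -> g(2, 0) -> 2

Answer: 2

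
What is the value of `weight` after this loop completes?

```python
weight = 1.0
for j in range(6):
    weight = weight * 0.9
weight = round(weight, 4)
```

Exponential decay: 1.0 * 0.9^6
`weight` takes the values: 1.0 → 0.9 → 0.81 → 0.729 → 0.6561 → 0.59049 → 0.531441 → 0.5314

Answer: 0.5314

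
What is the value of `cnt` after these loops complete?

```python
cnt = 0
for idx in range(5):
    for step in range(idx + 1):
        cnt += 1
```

Triangle: 1 + 2 + ... + 5
`cnt` takes the values: 0 → 1 → 2 → 3 → 4 → 5 → 6 → 7 → 8 → 9 → 10 → 11 → 12 → 13 → 14 → 15

Answer: 15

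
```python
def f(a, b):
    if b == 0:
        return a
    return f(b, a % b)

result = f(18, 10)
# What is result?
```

f(18, 10) -> f(10, 8) -> f(8, 2) -> f(2, 0) -> 2

Answer: 2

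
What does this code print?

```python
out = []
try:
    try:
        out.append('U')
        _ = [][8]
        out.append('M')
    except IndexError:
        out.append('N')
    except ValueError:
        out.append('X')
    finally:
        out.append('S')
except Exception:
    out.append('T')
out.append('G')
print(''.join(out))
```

Execution trace: 'U' (inner try body) → 'N' (inner except IndexError) → 'S' (inner finally) → 'G' (after the try/except). Output: UNSG

Answer: UNSG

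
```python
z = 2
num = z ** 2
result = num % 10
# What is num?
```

Trace:
`z = 2` → z = 2
`num = z ** 2` → num = 4
`result = num % 10` → result = 4
So num = 4

Answer: 4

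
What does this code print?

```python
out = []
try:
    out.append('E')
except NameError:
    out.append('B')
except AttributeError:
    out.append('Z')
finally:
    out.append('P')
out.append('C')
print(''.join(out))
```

Execution trace: 'E' (try body, no exception) → 'P' (finally) → 'C' (after the try/except). Output: EPC

Answer: EPC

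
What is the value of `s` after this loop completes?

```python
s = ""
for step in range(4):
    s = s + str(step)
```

Concatenate digits 0 to 3
`s` takes the values: "" → "0" → "01" → "012" → "0123"

Answer: "0123"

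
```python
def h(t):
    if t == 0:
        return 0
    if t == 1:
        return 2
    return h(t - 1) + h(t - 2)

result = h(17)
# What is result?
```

Build up from base cases: h(0)=0, h(1)=2, h(2)=2, h(3)=4, h(4)=6, h(5)=10, h(6)=16, ..., h(17)=3194

Answer: 3194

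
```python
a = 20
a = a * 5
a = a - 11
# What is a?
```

Trace:
`a = 20` → a = 20
`a = a * 5` → a = 100
`a = a - 11` → a = 89
So a = 89

Answer: 89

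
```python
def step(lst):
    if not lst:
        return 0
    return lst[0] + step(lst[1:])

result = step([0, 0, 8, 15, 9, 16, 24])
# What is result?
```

0 + 0 + 8 + 15 + 9 + 16 + 24 + 0 = 72

Answer: 72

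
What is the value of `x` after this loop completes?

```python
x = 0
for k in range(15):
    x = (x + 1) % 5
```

Increment mod 5, 15 times = 0
`x` takes the values: 0 → 1 → 2 → 3 → 4 → 0 → 1 → 2 → 3 → 4 → 0 → 1 → 2 → 3 → 4 → 0

Answer: 0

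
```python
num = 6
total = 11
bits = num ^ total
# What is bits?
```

Trace:
`num = 6` → num = 6
`total = 11` → total = 11
`bits = num ^ total` → bits = 13
So bits = 13

Answer: 13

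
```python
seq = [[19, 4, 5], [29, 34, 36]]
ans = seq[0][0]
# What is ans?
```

Trace:
`seq = [[19, 4, 5], [29, 34, 36]]` → seq = [[19, 4, 5], [29, 34, 36]]
`ans = seq[0][0]` → ans = 19
So ans = 19

Answer: 19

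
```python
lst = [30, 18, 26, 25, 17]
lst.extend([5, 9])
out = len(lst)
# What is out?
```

Trace:
`lst = [30, 18, 26, 25, 17]` → lst = [30, 18, 26, 25, 17]
`lst.extend([5, 9])` → lst = [30, 18, 26, 25, 17, 5, 9]
`out = len(lst)` → out = 7
So out = 7

Answer: 7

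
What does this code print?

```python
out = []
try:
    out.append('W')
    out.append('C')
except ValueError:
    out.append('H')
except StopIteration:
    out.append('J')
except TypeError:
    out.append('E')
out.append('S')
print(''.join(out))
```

Execution trace: 'W' (try body) → 'C' (try body, no exception) → 'S' (after the try/except). Output: WCS

Answer: WCS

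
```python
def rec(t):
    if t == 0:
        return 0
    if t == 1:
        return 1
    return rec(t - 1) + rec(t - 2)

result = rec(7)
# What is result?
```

Build up from base cases: rec(0)=0, rec(1)=1, rec(2)=1, rec(3)=2, rec(4)=3, rec(5)=5, rec(6)=8, ..., rec(7)=13

Answer: 13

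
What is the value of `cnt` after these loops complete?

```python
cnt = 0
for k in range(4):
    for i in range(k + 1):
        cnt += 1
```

Triangle: 1 + 2 + ... + 4
`cnt` takes the values: 0 → 1 → 2 → 3 → 4 → 5 → 6 → 7 → 8 → 9 → 10

Answer: 10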